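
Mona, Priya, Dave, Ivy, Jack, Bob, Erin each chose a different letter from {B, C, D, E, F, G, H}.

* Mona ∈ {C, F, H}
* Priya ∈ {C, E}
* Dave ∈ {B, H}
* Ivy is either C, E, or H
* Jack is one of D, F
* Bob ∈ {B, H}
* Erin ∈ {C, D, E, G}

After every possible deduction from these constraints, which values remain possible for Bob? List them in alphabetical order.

The 7 variables together cover exactly {B, C, D, E, F, G, H} — 7 values for 7 variables — and G appears only in Erin's list, so Erin = G.
The 6 still-open variables together cover exactly {B, C, D, E, F, H} — 6 values for 6 variables — and D appears only in Jack's list, so Jack = D.
The 5 still-open variables draw from only 5 values {B, C, E, F, H}, so each is used; only Mona can be F, hence Mona = F.
The 2 variables Dave and Bob are confined to {B, H}, which locks those values in; drop them from Ivy.
No further eliminations apply; Bob can still be any of B, H.

B, H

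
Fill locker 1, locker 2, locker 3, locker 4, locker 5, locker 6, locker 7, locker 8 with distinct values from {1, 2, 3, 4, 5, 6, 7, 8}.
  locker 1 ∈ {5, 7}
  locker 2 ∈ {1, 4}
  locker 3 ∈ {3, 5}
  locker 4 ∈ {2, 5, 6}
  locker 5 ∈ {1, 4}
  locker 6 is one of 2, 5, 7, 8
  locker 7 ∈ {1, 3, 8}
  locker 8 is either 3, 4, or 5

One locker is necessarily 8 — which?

locker 7

Among the 8 variables, 6 fits only locker 4 (and all 8 values in {1, 2, 3, 4, 5, 6, 7, 8} must be used), so locker 4 = 6.
The 7 still-open variables draw from only 7 values {1, 2, 3, 4, 5, 7, 8}, so each is used; only locker 6 can be 2, hence locker 6 = 2.
The 6 still-open variables together cover exactly {1, 3, 4, 5, 7, 8} — 6 values for 6 variables — and 7 appears only in locker 1's list, so locker 1 = 7.
Among the 5 still-open variables, 8 fits only locker 7 (and all 5 values in {1, 3, 4, 5, 8} must be used), so locker 7 = 8.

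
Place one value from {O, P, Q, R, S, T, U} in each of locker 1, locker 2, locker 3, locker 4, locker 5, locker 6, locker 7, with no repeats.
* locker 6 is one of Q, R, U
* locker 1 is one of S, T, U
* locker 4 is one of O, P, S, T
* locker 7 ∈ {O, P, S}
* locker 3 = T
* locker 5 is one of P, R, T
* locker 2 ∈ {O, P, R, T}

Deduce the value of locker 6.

locker 3 must be T (only option left). Strike T from locker 1, locker 2, locker 4, locker 5.
The 6 still-open variables together cover exactly {O, P, Q, R, S, U} — 6 values for 6 variables — and Q appears only in locker 6's list, so locker 6 = Q.

Q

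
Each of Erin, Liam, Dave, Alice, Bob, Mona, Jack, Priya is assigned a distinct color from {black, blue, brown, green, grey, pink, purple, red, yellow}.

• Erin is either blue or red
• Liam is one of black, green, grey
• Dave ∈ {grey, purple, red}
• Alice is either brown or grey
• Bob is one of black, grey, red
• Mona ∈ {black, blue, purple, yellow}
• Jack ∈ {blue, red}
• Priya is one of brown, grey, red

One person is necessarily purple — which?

The 8 variables draw from only 8 values {black, blue, brown, green, grey, purple, red, yellow}, so each is used; only Liam can be green, hence Liam = green.
Among the 7 still-open variables, yellow fits only Mona (and all 7 values in {black, blue, brown, grey, purple, red, yellow} must be used), so Mona = yellow.
The 6 still-open variables together cover exactly {black, blue, brown, grey, purple, red} — 6 values for 6 variables — and black appears only in Bob's list, so Bob = black.
The 5 still-open variables draw from only 5 values {blue, brown, grey, purple, red}, so each is used; only Dave can be purple, hence Dave = purple.

Dave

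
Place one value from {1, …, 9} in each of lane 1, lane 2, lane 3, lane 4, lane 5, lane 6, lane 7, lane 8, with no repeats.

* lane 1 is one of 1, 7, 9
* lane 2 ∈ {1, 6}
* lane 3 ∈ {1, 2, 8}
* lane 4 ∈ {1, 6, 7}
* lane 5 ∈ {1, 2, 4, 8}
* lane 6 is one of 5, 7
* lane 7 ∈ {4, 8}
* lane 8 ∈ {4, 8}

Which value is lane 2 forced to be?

The 8 variables together cover exactly {1, 2, 4, 5, 6, 7, 8, 9} — 8 values for 8 variables — and 5 appears only in lane 6's list, so lane 6 = 5.
Among the 7 still-open variables, 9 fits only lane 1 (and all 7 values in {1, 2, 4, 6, 7, 8, 9} must be used), so lane 1 = 9.
The 6 still-open variables draw from only 6 values {1, 2, 4, 6, 7, 8}, so each is used; only lane 4 can be 7, hence lane 4 = 7.
Among the 5 still-open variables, 6 fits only lane 2 (and all 5 values in {1, 2, 4, 6, 8} must be used), so lane 2 = 6.

6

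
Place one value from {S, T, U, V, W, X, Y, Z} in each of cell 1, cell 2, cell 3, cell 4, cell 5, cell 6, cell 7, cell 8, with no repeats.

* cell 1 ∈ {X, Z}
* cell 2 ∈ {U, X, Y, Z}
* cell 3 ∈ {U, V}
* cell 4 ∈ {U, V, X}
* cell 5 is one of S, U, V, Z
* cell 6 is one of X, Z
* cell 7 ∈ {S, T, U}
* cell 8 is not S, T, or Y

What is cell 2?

The 8 variables draw from only 8 values {S, T, U, V, W, X, Y, Z}, so each is used; only cell 7 can be T, hence cell 7 = T.
The 7 still-open variables together cover exactly {S, U, V, W, X, Y, Z} — 7 values for 7 variables — and S appears only in cell 5's list, so cell 5 = S.
Among the 6 still-open variables, W fits only cell 8 (and all 6 values in {U, V, W, X, Y, Z} must be used), so cell 8 = W.
Among the 5 still-open variables, Y fits only cell 2 (and all 5 values in {U, V, X, Y, Z} must be used), so cell 2 = Y.

Y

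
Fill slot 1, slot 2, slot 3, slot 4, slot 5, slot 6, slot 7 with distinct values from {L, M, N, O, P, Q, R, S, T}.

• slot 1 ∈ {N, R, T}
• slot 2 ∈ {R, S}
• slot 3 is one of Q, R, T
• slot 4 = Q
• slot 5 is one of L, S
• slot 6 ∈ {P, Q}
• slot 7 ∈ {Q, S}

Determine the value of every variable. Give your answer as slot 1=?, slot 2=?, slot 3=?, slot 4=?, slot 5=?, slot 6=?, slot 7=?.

slot 1=N, slot 2=R, slot 3=T, slot 4=Q, slot 5=L, slot 6=P, slot 7=S

slot 4's domain is down to {Q}, so slot 4 = Q. Strike Q from slot 3, slot 6, slot 7.
That leaves slot 6 = P.
That leaves slot 7 = S. Strike S from slot 2, slot 5.
slot 2 must be R (only option left). Eliminate R elsewhere: slot 1, slot 3.
That leaves slot 3 = T. Eliminate T elsewhere: slot 1.
That leaves slot 5 = L.
slot 1 must be N (only option left).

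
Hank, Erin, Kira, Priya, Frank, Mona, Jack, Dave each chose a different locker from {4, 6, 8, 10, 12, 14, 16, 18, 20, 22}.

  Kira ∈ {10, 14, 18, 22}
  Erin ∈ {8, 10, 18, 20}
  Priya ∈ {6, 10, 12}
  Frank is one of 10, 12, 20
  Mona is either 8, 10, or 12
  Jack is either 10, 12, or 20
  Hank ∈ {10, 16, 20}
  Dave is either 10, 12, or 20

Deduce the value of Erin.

Frank, Jack, Dave share exactly the 3 values {10, 12, 20}; by pigeonhole those values go to them, so strike 10, 12, 20 from Hank, Erin, Kira, Priya, Mona.
Hank's domain is down to {16}, so Hank = 16.
That leaves Priya = 6.
Mona's domain is down to {8}, so Mona = 8. Eliminate 8 elsewhere: Erin.
So Erin = 18.

18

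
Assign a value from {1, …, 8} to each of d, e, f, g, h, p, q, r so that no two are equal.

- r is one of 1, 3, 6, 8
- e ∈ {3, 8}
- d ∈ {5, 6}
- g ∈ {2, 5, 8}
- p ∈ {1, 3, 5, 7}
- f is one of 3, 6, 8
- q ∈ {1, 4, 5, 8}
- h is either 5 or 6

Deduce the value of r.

1

Among the 8 variables, 2 fits only g (and all 8 values in {1, 2, 3, 4, 5, 6, 7, 8} must be used), so g = 2.
The 7 still-open variables together cover exactly {1, 3, 4, 5, 6, 7, 8} — 7 values for 7 variables — and 4 appears only in q's list, so q = 4.
Among the 6 still-open variables, 7 fits only p (and all 6 values in {1, 3, 5, 6, 7, 8} must be used), so p = 7.
The 5 still-open variables together cover exactly {1, 3, 5, 6, 8} — 5 values for 5 variables — and 1 appears only in r's list, so r = 1.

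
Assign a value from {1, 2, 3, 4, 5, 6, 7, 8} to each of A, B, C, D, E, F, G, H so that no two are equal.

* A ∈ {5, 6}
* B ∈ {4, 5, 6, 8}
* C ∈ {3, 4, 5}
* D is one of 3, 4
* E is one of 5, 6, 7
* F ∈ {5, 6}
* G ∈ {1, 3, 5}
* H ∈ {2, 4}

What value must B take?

8

The 8 variables draw from only 8 values {1, 2, 3, 4, 5, 6, 7, 8}, so each is used; only G can be 1, hence G = 1.
Among the 7 still-open variables, 2 fits only H (and all 7 values in {2, 3, 4, 5, 6, 7, 8} must be used), so H = 2.
The 6 still-open variables draw from only 6 values {3, 4, 5, 6, 7, 8}, so each is used; only E can be 7, hence E = 7.
The 5 still-open variables draw from only 5 values {3, 4, 5, 6, 8}, so each is used; only B can be 8, hence B = 8.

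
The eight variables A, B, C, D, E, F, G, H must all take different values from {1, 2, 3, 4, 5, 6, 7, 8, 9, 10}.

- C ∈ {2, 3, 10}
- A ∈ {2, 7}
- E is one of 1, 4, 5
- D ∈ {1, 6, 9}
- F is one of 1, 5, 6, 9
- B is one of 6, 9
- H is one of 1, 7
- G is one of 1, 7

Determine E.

4

G and H between them cover only {1, 7} — a naked pair. Remove those values from A, D, E, F.
That leaves A = 2. Strike 2 from C.
B and D share exactly the 2 values {6, 9}; by pigeonhole those values go to them, so strike 6, 9 from F.
F's domain is down to {5}, so F = 5. Strike 5 from E.
So E = 4.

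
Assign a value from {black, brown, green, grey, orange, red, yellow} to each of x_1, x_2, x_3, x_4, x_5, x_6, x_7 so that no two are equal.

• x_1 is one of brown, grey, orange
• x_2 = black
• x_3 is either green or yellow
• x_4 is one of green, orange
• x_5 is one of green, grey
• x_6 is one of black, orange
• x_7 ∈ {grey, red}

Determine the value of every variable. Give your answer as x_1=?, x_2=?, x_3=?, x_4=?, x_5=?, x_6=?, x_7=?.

x_2 has just one choice, so x_2 = black. Strike black from x_6.
x_6 has just one choice, so x_6 = orange. Remove orange from x_1, x_4.
That leaves x_4 = green. Remove green from x_3, x_5.
x_5's domain is down to {grey}, so x_5 = grey. So x_1, x_7 can't be grey.
That leaves x_7 = red.
x_1 has just one choice, so x_1 = brown.
x_3 has just one choice, so x_3 = yellow.

x_1=brown, x_2=black, x_3=yellow, x_4=green, x_5=grey, x_6=orange, x_7=red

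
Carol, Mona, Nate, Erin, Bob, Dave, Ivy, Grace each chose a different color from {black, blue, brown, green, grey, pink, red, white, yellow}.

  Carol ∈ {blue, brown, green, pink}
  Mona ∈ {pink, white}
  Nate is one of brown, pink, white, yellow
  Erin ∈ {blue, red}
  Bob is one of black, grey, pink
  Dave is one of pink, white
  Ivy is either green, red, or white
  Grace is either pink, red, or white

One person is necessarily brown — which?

Mona and Dave between them cover only {pink, white} — a naked pair. Remove those values from Carol, Nate, Bob, Ivy, Grace.
Grace has just one choice, so Grace = red. Remove red from Erin, Ivy.
That leaves Erin = blue. So Carol can't be blue.
That leaves Ivy = green. Eliminate green elsewhere: Carol.
So brown goes to Carol.

Carol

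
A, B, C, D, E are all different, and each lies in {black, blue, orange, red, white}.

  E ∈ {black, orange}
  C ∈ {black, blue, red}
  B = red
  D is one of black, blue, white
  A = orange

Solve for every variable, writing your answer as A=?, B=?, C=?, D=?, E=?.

A=orange, B=red, C=blue, D=white, E=black

A's domain is down to {orange}, so A = orange. So E can't be orange.
That leaves B = red. Strike red from C.
That leaves E = black. Eliminate black elsewhere: C, D.
C has just one choice, so C = blue. Strike blue from D.
D has just one choice, so D = white.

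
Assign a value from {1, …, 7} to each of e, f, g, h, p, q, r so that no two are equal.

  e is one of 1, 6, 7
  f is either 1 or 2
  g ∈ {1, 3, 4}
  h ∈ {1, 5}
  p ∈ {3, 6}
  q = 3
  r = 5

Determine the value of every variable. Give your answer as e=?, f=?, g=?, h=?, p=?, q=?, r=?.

q's domain is down to {3}, so q = 3. So g, p can't be 3.
r's domain is down to {5}, so r = 5. So h can't be 5.
h has just one choice, so h = 1. Strike 1 from e, f, g.
p has just one choice, so p = 6. Eliminate 6 elsewhere: e.
e's domain is down to {7}, so e = 7.
f has just one choice, so f = 2.
g's domain is down to {4}, so g = 4.

e=7, f=2, g=4, h=1, p=6, q=3, r=5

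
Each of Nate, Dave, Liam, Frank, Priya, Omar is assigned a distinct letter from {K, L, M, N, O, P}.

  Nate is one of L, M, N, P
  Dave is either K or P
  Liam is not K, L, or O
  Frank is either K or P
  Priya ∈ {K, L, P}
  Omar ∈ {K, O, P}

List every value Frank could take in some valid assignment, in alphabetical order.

K, P

The 6 variables draw from only 6 values {K, L, M, N, O, P}, so each is used; only Omar can be O, hence Omar = O.
Dave and Frank share exactly the 2 values {K, P}; by pigeonhole those values go to them, so strike K, P from Nate, Liam, Priya.
Priya has just one choice, so Priya = L. Eliminate L elsewhere: Nate.
No further eliminations apply; Frank can still be any of K, P.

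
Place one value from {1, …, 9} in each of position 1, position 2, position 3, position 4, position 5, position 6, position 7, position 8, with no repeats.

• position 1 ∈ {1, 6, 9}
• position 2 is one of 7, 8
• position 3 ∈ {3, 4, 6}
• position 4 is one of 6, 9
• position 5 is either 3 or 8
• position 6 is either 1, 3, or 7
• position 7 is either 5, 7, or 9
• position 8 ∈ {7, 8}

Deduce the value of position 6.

The 8 variables draw from only 8 values {1, 3, 4, 5, 6, 7, 8, 9}, so each is used; only position 3 can be 4, hence position 3 = 4.
The 7 still-open variables together cover exactly {1, 3, 5, 6, 7, 8, 9} — 7 values for 7 variables — and 5 appears only in position 7's list, so position 7 = 5.
The 2 variables position 2 and position 8 are confined to {7, 8}, which locks those values in; drop them from position 5, position 6.
position 5 has just one choice, so position 5 = 3. Strike 3 from position 6.
So position 6 = 1.

1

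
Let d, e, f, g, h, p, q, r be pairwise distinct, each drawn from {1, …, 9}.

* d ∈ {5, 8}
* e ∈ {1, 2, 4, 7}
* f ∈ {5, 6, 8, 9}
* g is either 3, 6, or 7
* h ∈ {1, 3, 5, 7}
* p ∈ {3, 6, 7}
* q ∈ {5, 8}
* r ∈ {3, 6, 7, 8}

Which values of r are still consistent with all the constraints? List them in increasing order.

The 2 variables d and q are confined to {5, 8}, which locks those values in; drop them from f, h, r.
g, p, r between them cover only {3, 6, 7} — a naked triple. Remove those values from e, f, h.
f has just one choice, so f = 9.
h has just one choice, so h = 1. Eliminate 1 elsewhere: e.
No further eliminations apply; r can still be any of 3, 6, 7.

3, 6, 7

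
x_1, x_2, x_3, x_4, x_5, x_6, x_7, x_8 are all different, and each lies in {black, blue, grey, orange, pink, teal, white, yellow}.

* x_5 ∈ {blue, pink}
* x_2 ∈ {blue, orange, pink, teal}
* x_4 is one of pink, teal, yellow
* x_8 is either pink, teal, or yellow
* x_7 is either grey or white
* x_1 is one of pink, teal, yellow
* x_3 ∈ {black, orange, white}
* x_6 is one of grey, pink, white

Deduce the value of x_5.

The 8 variables draw from only 8 values {black, blue, grey, orange, pink, teal, white, yellow}, so each is used; only x_3 can be black, hence x_3 = black.
The 7 still-open variables draw from only 7 values {blue, grey, orange, pink, teal, white, yellow}, so each is used; only x_2 can be orange, hence x_2 = orange.
Among the 6 still-open variables, blue fits only x_5 (and all 6 values in {blue, grey, pink, teal, white, yellow} must be used), so x_5 = blue.

blue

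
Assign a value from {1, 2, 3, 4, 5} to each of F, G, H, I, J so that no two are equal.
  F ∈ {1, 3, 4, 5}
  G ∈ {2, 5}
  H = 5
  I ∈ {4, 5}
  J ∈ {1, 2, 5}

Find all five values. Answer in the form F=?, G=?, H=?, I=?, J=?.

H has just one choice, so H = 5. Remove 5 from F, G, I, J.
I's domain is down to {4}, so I = 4. Strike 4 from F.
G has just one choice, so G = 2. So J can't be 2.
That leaves J = 1. Remove 1 from F.
F has just one choice, so F = 3.

F=3, G=2, H=5, I=4, J=1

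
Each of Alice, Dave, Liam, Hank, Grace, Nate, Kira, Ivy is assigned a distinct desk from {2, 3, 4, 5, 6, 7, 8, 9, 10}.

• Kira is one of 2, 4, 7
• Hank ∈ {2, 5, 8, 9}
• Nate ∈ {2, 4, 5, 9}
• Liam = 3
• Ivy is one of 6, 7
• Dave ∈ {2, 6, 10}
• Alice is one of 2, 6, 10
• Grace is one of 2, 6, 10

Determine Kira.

4

Liam's domain is down to {3}, so Liam = 3.
Alice, Dave, Grace share exactly the 3 values {2, 6, 10}; by pigeonhole those values go to them, so strike 2, 6, 10 from Hank, Nate, Kira, Ivy.
Ivy must be 7 (only option left). So Kira can't be 7.
So Kira = 4.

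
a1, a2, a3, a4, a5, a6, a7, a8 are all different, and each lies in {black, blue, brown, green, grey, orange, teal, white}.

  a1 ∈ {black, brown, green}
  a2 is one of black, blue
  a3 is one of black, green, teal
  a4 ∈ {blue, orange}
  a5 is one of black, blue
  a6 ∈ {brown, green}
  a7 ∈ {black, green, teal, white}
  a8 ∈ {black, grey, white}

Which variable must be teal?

a3

Among the 8 variables, grey fits only a8 (and all 8 values in {black, blue, brown, green, grey, orange, teal, white} must be used), so a8 = grey.
Among the 7 still-open variables, orange fits only a4 (and all 7 values in {black, blue, brown, green, orange, teal, white} must be used), so a4 = orange.
Among the 6 still-open variables, white fits only a7 (and all 6 values in {black, blue, brown, green, teal, white} must be used), so a7 = white.
The 5 still-open variables draw from only 5 values {black, blue, brown, green, teal}, so each is used; only a3 can be teal, hence a3 = teal.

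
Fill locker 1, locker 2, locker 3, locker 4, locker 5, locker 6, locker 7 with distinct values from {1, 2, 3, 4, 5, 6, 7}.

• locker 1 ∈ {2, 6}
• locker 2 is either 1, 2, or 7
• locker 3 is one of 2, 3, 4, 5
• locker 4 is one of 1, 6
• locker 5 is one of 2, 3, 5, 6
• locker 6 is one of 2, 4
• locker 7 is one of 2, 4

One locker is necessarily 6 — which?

locker 1

The 7 variables together cover exactly {1, 2, 3, 4, 5, 6, 7} — 7 values for 7 variables — and 7 appears only in locker 2's list, so locker 2 = 7.
Among the 6 still-open variables, 1 fits only locker 4 (and all 6 values in {1, 2, 3, 4, 5, 6} must be used), so locker 4 = 1.
The 2 variables locker 6 and locker 7 are confined to {2, 4}, which locks those values in; drop them from locker 1, locker 3, locker 5.
So 6 goes to locker 1.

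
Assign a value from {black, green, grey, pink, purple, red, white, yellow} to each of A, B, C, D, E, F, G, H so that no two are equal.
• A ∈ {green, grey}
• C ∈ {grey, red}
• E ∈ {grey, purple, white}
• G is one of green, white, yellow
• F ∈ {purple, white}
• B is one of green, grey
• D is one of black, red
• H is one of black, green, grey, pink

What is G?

The 8 variables together cover exactly {black, green, grey, pink, purple, red, white, yellow} — 8 values for 8 variables — and pink appears only in H's list, so H = pink.
Among the 7 still-open variables, black fits only D (and all 7 values in {black, green, grey, purple, red, white, yellow} must be used), so D = black.
Among the 6 still-open variables, red fits only C (and all 6 values in {green, grey, purple, red, white, yellow} must be used), so C = red.
The 5 still-open variables draw from only 5 values {green, grey, purple, white, yellow}, so each is used; only G can be yellow, hence G = yellow.

yellow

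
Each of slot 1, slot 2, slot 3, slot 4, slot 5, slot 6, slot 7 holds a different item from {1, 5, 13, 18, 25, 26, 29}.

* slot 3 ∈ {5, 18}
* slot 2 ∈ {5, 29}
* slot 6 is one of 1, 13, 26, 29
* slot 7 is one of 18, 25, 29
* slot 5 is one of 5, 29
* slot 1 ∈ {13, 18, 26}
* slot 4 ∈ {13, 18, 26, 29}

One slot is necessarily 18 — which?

slot 3

Among the 7 variables, 1 fits only slot 6 (and all 7 values in {1, 5, 13, 18, 25, 26, 29} must be used), so slot 6 = 1.
Among the 6 still-open variables, 25 fits only slot 7 (and all 6 values in {5, 13, 18, 25, 26, 29} must be used), so slot 7 = 25.
The 2 variables slot 2 and slot 5 are confined to {5, 29}, which locks those values in; drop them from slot 3, slot 4.
So 18 goes to slot 3.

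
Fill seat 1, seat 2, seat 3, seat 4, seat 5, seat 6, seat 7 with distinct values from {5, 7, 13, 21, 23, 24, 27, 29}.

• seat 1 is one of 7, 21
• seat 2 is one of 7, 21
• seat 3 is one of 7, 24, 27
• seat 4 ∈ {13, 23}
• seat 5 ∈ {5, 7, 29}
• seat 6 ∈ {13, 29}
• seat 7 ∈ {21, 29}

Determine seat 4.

23

seat 1 and seat 2 between them cover only {7, 21} — a naked pair. Remove those values from seat 3, seat 5, seat 7.
seat 7's domain is down to {29}, so seat 7 = 29. Eliminate 29 elsewhere: seat 5, seat 6.
seat 5's domain is down to {5}, so seat 5 = 5.
seat 6 has just one choice, so seat 6 = 13. Eliminate 13 elsewhere: seat 4.
So seat 4 = 23.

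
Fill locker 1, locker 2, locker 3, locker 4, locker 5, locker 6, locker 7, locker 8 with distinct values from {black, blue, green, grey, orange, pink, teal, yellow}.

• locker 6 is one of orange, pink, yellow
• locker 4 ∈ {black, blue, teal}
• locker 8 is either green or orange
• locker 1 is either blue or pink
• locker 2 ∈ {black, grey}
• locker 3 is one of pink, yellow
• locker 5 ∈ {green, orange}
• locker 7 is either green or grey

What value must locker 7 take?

grey

The 8 variables together cover exactly {black, blue, green, grey, orange, pink, teal, yellow} — 8 values for 8 variables — and teal appears only in locker 4's list, so locker 4 = teal.
The 7 still-open variables draw from only 7 values {black, blue, green, grey, orange, pink, yellow}, so each is used; only locker 2 can be black, hence locker 2 = black.
Among the 6 still-open variables, blue fits only locker 1 (and all 6 values in {blue, green, grey, orange, pink, yellow} must be used), so locker 1 = blue.
Among the 5 still-open variables, grey fits only locker 7 (and all 5 values in {green, grey, orange, pink, yellow} must be used), so locker 7 = grey.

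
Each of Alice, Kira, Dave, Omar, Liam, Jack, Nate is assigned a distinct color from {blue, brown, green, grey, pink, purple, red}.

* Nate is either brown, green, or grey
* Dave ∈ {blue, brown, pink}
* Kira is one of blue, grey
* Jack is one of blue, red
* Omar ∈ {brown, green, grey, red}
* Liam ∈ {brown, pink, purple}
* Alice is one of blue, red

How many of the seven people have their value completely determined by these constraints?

3

The 7 variables together cover exactly {blue, brown, green, grey, pink, purple, red} — 7 values for 7 variables — and purple appears only in Liam's list, so Liam = purple.
The 6 still-open variables draw from only 6 values {blue, brown, green, grey, pink, red}, so each is used; only Dave can be pink, hence Dave = pink.
Alice and Jack share exactly the 2 values {blue, red}; by pigeonhole those values go to them, so strike blue, red from Kira, Omar.
That leaves Kira = grey. Eliminate grey elsewhere: Omar, Nate.
Determined: Kira=grey, Dave=pink, Liam=purple. The other people each still have more than one consistent value. That makes 3.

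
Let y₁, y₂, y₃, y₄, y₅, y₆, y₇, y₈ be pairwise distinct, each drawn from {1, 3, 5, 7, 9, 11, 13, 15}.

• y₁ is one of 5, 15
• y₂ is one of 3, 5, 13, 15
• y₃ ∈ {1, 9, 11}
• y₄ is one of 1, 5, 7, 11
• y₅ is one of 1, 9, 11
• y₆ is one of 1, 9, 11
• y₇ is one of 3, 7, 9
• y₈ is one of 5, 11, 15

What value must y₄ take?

The 8 variables together cover exactly {1, 3, 5, 7, 9, 11, 13, 15} — 8 values for 8 variables — and 13 appears only in y₂'s list, so y₂ = 13.
The 7 still-open variables together cover exactly {1, 3, 5, 7, 9, 11, 15} — 7 values for 7 variables — and 3 appears only in y₇'s list, so y₇ = 3.
The 6 still-open variables together cover exactly {1, 5, 7, 9, 11, 15} — 6 values for 6 variables — and 7 appears only in y₄'s list, so y₄ = 7.

7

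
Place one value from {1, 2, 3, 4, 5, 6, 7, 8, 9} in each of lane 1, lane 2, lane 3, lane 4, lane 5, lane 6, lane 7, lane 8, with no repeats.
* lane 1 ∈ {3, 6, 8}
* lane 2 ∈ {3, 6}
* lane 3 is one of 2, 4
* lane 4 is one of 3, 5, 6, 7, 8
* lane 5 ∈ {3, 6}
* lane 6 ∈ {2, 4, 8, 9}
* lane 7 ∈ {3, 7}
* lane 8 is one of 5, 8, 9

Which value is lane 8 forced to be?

9

lane 2 and lane 5 between them cover only {3, 6} — a naked pair. Remove those values from lane 1, lane 4, lane 7.
lane 1 has just one choice, so lane 1 = 8. Strike 8 from lane 4, lane 6, lane 8.
That leaves lane 7 = 7. Remove 7 from lane 4.
That leaves lane 4 = 5. Remove 5 from lane 8.
So lane 8 = 9.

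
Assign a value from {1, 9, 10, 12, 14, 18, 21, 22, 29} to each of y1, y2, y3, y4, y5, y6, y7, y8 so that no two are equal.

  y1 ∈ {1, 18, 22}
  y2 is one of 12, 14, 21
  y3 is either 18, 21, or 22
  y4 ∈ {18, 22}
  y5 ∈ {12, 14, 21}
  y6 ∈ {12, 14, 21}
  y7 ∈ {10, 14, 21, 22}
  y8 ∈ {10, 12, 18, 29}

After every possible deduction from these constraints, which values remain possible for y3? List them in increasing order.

The 8 variables draw from only 8 values {1, 10, 12, 14, 18, 21, 22, 29}, so each is used; only y1 can be 1, hence y1 = 1.
The 7 still-open variables draw from only 7 values {10, 12, 14, 18, 21, 22, 29}, so each is used; only y8 can be 29, hence y8 = 29.
The 6 still-open variables draw from only 6 values {10, 12, 14, 18, 21, 22}, so each is used; only y7 can be 10, hence y7 = 10.
y2, y5, y6 share exactly the 3 values {12, 14, 21}; by pigeonhole those values go to them, so strike 12, 14, 21 from y3.
No further eliminations apply; y3 can still be any of 18, 22.

18, 22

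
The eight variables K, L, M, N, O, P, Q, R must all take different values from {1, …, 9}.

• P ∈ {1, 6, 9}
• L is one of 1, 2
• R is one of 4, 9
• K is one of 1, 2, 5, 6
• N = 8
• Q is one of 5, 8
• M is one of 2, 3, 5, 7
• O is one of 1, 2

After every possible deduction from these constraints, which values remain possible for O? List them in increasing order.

1, 2

N has just one choice, so N = 8. So Q can't be 8.
Q's domain is down to {5}, so Q = 5. So K, M can't be 5.
L and O share exactly the 2 values {1, 2}; by pigeonhole those values go to them, so strike 1, 2 from K, M, P.
K has just one choice, so K = 6. Remove 6 from P.
P must be 9 (only option left). Strike 9 from R.
R's domain is down to {4}, so R = 4.
No further eliminations apply; O can still be any of 1, 2.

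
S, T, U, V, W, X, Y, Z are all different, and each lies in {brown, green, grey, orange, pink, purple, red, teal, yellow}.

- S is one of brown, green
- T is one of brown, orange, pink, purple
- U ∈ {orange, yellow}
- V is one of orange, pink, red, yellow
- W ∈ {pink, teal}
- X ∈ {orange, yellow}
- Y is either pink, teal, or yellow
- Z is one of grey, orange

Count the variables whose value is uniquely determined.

2

U and X share exactly the 2 values {orange, yellow}; by pigeonhole those values go to them, so strike orange, yellow from T, V, Y, Z.
Z has just one choice, so Z = grey.
W and Y share exactly the 2 values {pink, teal}; by pigeonhole those values go to them, so strike pink, teal from T, V.
V has just one choice, so V = red.
Determined: V=red, Z=grey. The other variables each still have more than one consistent value. That makes 2.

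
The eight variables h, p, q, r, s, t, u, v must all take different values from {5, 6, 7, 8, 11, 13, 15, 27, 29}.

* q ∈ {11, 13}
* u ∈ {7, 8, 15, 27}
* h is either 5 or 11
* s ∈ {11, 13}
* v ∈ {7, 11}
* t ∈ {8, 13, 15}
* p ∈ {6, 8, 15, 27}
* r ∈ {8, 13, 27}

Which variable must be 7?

v

The 8 variables draw from only 8 values {5, 6, 7, 8, 11, 13, 15, 27}, so each is used; only h can be 5, hence h = 5.
The 7 still-open variables draw from only 7 values {6, 7, 8, 11, 13, 15, 27}, so each is used; only p can be 6, hence p = 6.
q and s between them cover only {11, 13} — a naked pair. Remove those values from r, t, v.
So 7 goes to v.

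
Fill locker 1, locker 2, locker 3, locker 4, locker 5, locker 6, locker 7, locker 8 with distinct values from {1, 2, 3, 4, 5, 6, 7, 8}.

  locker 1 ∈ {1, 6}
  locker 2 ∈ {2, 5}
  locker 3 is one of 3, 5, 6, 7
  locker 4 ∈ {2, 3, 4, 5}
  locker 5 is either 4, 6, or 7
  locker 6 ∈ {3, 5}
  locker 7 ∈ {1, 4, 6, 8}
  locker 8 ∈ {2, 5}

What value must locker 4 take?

4

Among the 8 variables, 8 fits only locker 7 (and all 8 values in {1, 2, 3, 4, 5, 6, 7, 8} must be used), so locker 7 = 8.
The 7 still-open variables together cover exactly {1, 2, 3, 4, 5, 6, 7} — 7 values for 7 variables — and 1 appears only in locker 1's list, so locker 1 = 1.
The 2 variables locker 2 and locker 8 are confined to {2, 5}, which locks those values in; drop them from locker 3, locker 4, locker 6.
That leaves locker 6 = 3. Remove 3 from locker 3, locker 4.
So locker 4 = 4.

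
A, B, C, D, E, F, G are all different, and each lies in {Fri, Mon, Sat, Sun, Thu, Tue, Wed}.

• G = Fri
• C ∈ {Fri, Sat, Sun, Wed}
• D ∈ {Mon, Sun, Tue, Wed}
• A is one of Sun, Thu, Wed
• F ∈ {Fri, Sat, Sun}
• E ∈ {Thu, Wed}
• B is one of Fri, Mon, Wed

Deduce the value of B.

Mon

G has just one choice, so G = Fri. So B, C, F can't be Fri.
The 6 still-open variables draw from only 6 values {Mon, Sat, Sun, Thu, Tue, Wed}, so each is used; only D can be Tue, hence D = Tue.
Among the 5 still-open variables, Mon fits only B (and all 5 values in {Mon, Sat, Sun, Thu, Wed} must be used), so B = Mon.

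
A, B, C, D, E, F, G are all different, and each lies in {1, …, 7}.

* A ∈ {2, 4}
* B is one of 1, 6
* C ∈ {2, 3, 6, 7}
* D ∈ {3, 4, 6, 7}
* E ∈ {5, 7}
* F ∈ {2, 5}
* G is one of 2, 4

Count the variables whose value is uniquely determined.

3

The 7 variables draw from only 7 values {1, 2, 3, 4, 5, 6, 7}, so each is used; only B can be 1, hence B = 1.
A and G share exactly the 2 values {2, 4}; by pigeonhole those values go to them, so strike 2, 4 from C, D, F.
F has just one choice, so F = 5. Remove 5 from E.
E must be 7 (only option left). Remove 7 from C, D.
Determined: B=1, E=7, F=5. The other variables each still have more than one consistent value. That makes 3.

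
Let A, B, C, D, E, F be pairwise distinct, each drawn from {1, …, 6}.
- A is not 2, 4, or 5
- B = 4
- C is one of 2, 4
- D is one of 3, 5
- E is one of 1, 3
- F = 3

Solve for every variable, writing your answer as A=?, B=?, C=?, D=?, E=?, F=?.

B's domain is down to {4}, so B = 4. Remove 4 from C.
C must be 2 (only option left).
F has just one choice, so F = 3. So A, D, E can't be 3.
D must be 5 (only option left).
E's domain is down to {1}, so E = 1. Strike 1 from A.
A has just one choice, so A = 6.

A=6, B=4, C=2, D=5, E=1, F=3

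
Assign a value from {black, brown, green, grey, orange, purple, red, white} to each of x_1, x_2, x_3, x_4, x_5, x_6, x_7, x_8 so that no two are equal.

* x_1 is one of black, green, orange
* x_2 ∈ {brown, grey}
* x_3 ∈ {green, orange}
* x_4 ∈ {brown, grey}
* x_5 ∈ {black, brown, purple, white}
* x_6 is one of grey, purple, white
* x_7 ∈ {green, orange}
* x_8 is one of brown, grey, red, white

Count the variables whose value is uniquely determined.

The 8 variables draw from only 8 values {black, brown, green, grey, orange, purple, red, white}, so each is used; only x_8 can be red, hence x_8 = red.
x_2 and x_4 between them cover only {brown, grey} — a naked pair. Remove those values from x_5, x_6.
The 2 variables x_3 and x_7 are confined to {green, orange}, which locks those values in; drop them from x_1.
That leaves x_1 = black. So x_5 can't be black.
Determined: x_1=black, x_8=red. The other variables each still have more than one consistent value. That makes 2.

2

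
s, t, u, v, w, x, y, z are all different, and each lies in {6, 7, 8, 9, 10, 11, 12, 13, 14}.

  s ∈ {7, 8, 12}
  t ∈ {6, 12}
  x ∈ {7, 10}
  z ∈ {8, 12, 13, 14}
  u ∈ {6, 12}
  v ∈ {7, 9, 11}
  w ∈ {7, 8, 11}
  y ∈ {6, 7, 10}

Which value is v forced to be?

t and u share exactly the 2 values {6, 12}; by pigeonhole those values go to them, so strike 6, 12 from s, y, z.
x and y between them cover only {7, 10} — a naked pair. Remove those values from s, v, w.
s's domain is down to {8}, so s = 8. Strike 8 from w, z.
w's domain is down to {11}, so w = 11. So v can't be 11.
So v = 9.

9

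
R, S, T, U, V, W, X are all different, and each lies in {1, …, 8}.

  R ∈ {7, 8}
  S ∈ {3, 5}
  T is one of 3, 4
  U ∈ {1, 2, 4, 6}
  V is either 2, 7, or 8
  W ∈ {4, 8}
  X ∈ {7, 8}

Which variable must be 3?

T

R and X between them cover only {7, 8} — a naked pair. Remove those values from V, W.
That leaves V = 2. Remove 2 from U.
W's domain is down to {4}, so W = 4. Strike 4 from T, U.
So 3 goes to T.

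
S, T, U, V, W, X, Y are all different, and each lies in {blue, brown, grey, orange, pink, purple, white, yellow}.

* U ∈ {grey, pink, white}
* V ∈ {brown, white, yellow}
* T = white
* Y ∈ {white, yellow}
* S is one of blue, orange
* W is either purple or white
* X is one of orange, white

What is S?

blue

T must be white (only option left). So U, V, W, X, Y can't be white.
That leaves W = purple.
X has just one choice, so X = orange. Eliminate orange elsewhere: S.
So S = blue.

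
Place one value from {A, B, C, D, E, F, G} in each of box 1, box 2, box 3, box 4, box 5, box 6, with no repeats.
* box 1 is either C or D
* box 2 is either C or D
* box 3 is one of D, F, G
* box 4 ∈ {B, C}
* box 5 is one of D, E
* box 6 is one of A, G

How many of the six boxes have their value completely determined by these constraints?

box 1 and box 2 share exactly the 2 values {C, D}; by pigeonhole those values go to them, so strike C, D from box 3, box 4, box 5.
box 4 has just one choice, so box 4 = B.
box 5 has just one choice, so box 5 = E.
Determined: box 4=B, box 5=E. The other boxes each still have more than one consistent value. That makes 2.

2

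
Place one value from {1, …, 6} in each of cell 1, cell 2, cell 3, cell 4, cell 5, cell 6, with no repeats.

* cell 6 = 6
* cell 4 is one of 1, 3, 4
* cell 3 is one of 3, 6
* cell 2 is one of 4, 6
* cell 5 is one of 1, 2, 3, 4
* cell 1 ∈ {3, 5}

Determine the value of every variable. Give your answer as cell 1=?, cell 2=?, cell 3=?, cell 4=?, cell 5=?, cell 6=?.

cell 1=5, cell 2=4, cell 3=3, cell 4=1, cell 5=2, cell 6=6

cell 6's domain is down to {6}, so cell 6 = 6. So cell 2, cell 3 can't be 6.
cell 2 has just one choice, so cell 2 = 4. Remove 4 from cell 4, cell 5.
cell 3 has just one choice, so cell 3 = 3. Strike 3 from cell 1, cell 4, cell 5.
cell 4 has just one choice, so cell 4 = 1. Remove 1 from cell 5.
cell 5 has just one choice, so cell 5 = 2.
That leaves cell 1 = 5.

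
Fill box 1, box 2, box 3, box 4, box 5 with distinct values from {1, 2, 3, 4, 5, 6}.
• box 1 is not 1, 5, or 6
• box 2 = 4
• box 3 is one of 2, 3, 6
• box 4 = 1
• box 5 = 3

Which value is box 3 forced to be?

6

box 2 has just one choice, so box 2 = 4. Remove 4 from box 1.
That leaves box 4 = 1.
That leaves box 5 = 3. Eliminate 3 elsewhere: box 1, box 3.
That leaves box 1 = 2. So box 3 can't be 2.
So box 3 = 6.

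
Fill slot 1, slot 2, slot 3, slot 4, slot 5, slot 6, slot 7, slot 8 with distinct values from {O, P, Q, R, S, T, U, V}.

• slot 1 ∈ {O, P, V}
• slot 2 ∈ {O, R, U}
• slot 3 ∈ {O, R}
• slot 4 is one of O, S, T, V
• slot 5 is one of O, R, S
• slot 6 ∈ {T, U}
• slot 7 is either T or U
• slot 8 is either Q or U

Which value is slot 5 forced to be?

The 8 variables draw from only 8 values {O, P, Q, R, S, T, U, V}, so each is used; only slot 1 can be P, hence slot 1 = P.
The 7 still-open variables together cover exactly {O, Q, R, S, T, U, V} — 7 values for 7 variables — and Q appears only in slot 8's list, so slot 8 = Q.
The 6 still-open variables draw from only 6 values {O, R, S, T, U, V}, so each is used; only slot 4 can be V, hence slot 4 = V.
The 5 still-open variables together cover exactly {O, R, S, T, U} — 5 values for 5 variables — and S appears only in slot 5's list, so slot 5 = S.

S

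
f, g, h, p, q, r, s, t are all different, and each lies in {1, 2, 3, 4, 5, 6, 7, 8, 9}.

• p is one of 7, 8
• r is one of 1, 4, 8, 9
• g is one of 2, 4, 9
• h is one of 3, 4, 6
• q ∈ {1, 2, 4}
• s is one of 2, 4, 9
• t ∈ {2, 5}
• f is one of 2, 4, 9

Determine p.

f, g, s share exactly the 3 values {2, 4, 9}; by pigeonhole those values go to them, so strike 2, 4, 9 from h, q, r, t.
q has just one choice, so q = 1. Strike 1 from r.
r must be 8 (only option left). Eliminate 8 elsewhere: p.
So p = 7.

7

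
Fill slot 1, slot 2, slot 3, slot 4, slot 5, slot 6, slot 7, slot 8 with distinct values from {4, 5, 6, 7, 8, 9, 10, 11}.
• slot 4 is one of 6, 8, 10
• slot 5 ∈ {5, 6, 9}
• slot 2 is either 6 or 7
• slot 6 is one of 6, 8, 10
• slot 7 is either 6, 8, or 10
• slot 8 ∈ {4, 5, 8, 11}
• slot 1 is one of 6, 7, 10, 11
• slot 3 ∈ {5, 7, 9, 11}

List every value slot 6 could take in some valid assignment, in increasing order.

The 8 variables draw from only 8 values {4, 5, 6, 7, 8, 9, 10, 11}, so each is used; only slot 8 can be 4, hence slot 8 = 4.
The 3 variables slot 4, slot 6, slot 7 are confined to {6, 8, 10}, which locks those values in; drop them from slot 1, slot 2, slot 5.
That leaves slot 2 = 7. Strike 7 from slot 1, slot 3.
slot 1 must be 11 (only option left). Eliminate 11 elsewhere: slot 3.
No further eliminations apply; slot 6 can still be any of 6, 8, 10.

6, 8, 10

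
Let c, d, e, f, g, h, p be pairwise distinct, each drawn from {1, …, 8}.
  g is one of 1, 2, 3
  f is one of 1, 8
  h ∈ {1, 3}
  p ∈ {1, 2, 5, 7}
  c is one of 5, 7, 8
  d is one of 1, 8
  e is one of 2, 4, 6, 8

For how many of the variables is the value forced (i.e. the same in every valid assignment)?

2

The 2 variables d and f are confined to {1, 8}, which locks those values in; drop them from c, e, g, h, p.
h has just one choice, so h = 3. Strike 3 from g.
g has just one choice, so g = 2. Strike 2 from e, p.
Determined: g=2, h=3. The other variables each still have more than one consistent value. That makes 2.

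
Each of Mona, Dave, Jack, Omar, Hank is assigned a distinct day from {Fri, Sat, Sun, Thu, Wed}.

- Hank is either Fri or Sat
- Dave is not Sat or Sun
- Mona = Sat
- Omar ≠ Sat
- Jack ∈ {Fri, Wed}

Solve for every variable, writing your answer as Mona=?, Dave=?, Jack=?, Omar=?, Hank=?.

Mona must be Sat (only option left). So Hank can't be Sat.
That leaves Hank = Fri. So Dave, Jack, Omar can't be Fri.
Jack's domain is down to {Wed}, so Jack = Wed. Eliminate Wed elsewhere: Dave, Omar.
Dave's domain is down to {Thu}, so Dave = Thu. Strike Thu from Omar.
Omar must be Sun (only option left).

Mona=Sat, Dave=Thu, Jack=Wed, Omar=Sun, Hank=Fri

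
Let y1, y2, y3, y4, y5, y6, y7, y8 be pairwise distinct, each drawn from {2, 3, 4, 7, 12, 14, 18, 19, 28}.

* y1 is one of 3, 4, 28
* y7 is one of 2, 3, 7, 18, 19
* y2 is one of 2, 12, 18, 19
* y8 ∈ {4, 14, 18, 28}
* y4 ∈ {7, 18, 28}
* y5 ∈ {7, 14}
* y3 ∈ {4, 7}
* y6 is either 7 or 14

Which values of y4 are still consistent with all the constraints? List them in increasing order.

18, 28

y5 and y6 share exactly the 2 values {7, 14}; by pigeonhole those values go to them, so strike 7, 14 from y3, y4, y7, y8.
That leaves y3 = 4. Strike 4 from y1, y8.
The 2 variables y4 and y8 are confined to {18, 28}, which locks those values in; drop them from y1, y2, y7.
y1 must be 3 (only option left). So y7 can't be 3.
No further eliminations apply; y4 can still be any of 18, 28.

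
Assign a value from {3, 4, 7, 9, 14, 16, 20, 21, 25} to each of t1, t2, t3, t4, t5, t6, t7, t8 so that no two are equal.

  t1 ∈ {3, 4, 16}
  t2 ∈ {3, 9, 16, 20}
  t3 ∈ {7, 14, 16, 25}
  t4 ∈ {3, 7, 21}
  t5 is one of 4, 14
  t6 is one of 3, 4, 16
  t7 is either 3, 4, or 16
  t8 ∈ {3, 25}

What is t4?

21

t1, t6, t7 between them cover only {3, 4, 16} — a naked triple. Remove those values from t2, t3, t4, t5, t8.
t5 has just one choice, so t5 = 14. Remove 14 from t3.
t8 has just one choice, so t8 = 25. So t3 can't be 25.
That leaves t3 = 7. Remove 7 from t4.
So t4 = 21.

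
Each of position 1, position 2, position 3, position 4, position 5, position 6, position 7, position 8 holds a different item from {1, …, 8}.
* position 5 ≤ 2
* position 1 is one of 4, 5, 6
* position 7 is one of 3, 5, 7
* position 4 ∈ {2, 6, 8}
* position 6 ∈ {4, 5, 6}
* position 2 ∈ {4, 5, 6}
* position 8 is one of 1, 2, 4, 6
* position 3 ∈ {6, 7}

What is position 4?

The 8 variables draw from only 8 values {1, 2, 3, 4, 5, 6, 7, 8}, so each is used; only position 7 can be 3, hence position 7 = 3.
Among the 7 still-open variables, 7 fits only position 3 (and all 7 values in {1, 2, 4, 5, 6, 7, 8} must be used), so position 3 = 7.
The 6 still-open variables together cover exactly {1, 2, 4, 5, 6, 8} — 6 values for 6 variables — and 8 appears only in position 4's list, so position 4 = 8.

8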